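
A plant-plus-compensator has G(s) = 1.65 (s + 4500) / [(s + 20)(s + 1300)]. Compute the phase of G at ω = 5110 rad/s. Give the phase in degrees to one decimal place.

-116.9°

∠(j5110 + 4500) = arctan(5110/4500) = 48.63°
∠(j5110 + 20) = arctan(5110/20) = 89.78°
∠(j5110 + 1300) = arctan(5110/1300) = 75.73°
∠G(j5110) = 48.63° − (89.78° + 75.73°) = -116.87°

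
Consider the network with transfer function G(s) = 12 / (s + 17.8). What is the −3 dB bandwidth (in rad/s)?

17.8 rad/s

For a single-pole low-pass, the −3 dB point is at the pole: ω = 17.8 rad/s.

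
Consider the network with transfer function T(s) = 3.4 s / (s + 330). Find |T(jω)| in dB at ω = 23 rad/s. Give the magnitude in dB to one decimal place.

|j23| = 23
|j23 + 330| = √(23² + 330²) = 330.8
|T(j23)| = 3.4 × 23 / 330.8 = 0.2364
20 log₁₀(0.2364) = -12.53 dB

-12.5 dB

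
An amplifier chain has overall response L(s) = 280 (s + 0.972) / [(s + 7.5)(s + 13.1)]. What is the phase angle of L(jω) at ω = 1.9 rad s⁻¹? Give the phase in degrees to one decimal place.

∠(j1.9 + 0.972) = arctan(1.9/0.972) = 62.91°
∠(j1.9 + 7.5) = arctan(1.9/7.5) = 14.22°
∠(j1.9 + 13.1) = arctan(1.9/13.1) = 8.25°
∠L(j1.9) = 62.91° − (14.22° + 8.25°) = 40.44°

40.4 deg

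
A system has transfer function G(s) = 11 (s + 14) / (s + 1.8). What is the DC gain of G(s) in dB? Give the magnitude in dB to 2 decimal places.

38.64 dB

G(0) = 11 × 14 / 1.8 = 85.556
20 log₁₀(85.556) = 38.645 dB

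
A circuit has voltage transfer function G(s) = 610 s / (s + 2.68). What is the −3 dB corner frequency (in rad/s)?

2.68 rad/s

For a single-pole high-pass, the −3 dB point is at the pole: ω = 2.68 rad/s.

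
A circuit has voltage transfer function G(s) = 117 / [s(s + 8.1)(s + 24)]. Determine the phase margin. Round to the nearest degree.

84 deg

Gain crossover: |G(jω)| = 1 at ω ≈ 0.6 rad/s.
∠G(j0.6) = −90° − arctan(0.6/8.1) − arctan(0.6/24) ≈ -95.67°
PM = 180° + (-95.67°) = 84.33°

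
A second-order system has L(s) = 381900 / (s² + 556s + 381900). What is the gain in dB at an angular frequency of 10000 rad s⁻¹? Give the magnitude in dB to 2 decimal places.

|(j10000)² + 556(j10000) + 381900| = |-9.9618e+07 + j5.56e+06| = 9.977e+07
|L(j10000)| = 381900 / 9.977e+07 = 0.0038277
20 log₁₀(0.0038277) = -48.341 dB

-48.34 dB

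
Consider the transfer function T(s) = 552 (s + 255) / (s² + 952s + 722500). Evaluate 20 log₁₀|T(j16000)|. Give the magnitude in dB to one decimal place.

|j16000 + 255| = √(16000² + 255²) = 1.6e+04
|(j16000)² + 952(j16000) + 722500| = |-2.5528e+08 + j1.5232e+07| = 2.557e+08
|T(j16000)| = 552 × 1.6e+04 / 2.557e+08 = 0.034541
20 log₁₀(0.034541) = -29.23 dB

-29.2 dB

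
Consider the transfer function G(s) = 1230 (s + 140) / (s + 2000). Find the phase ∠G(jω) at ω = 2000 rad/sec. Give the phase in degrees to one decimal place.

41.0°

∠(j2000 + 140) = arctan(2000/140) = 86.00°
∠(j2000 + 2000) = arctan(2000/2000) = 45.00°
∠G(j2000) = 86.00° − 45.00° = 41.00°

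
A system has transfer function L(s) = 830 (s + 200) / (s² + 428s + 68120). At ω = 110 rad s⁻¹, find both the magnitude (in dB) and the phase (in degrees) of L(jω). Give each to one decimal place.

|j110 + 200| = √(110² + 200²) = 228.3
|(j110)² + 428(j110) + 68120| = |56020 + j47080| = 7.318e+04
|L(j110)| = 830 × 228.3 / 7.318e+04 = 2.589
20 log₁₀(2.589) = 8.26 dB
∠(j110 + 200) = arctan(110/200) = 28.81°
∠[(j110)² + 428(j110) + 68120] = ∠[56020 + j47080] = 40.04°
∠L(j110) = 28.81° − 40.04° = -11.23°

|L| = 8.3 dB, ∠L = -11.2°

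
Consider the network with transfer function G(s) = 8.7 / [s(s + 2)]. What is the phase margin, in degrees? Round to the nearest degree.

37 deg

Gain crossover: |G(jω)| = 1 at ω ≈ 2.63 rad/s.
∠G(j2.63) = −90° − arctan(2.63/2) ≈ -142.77°
PM = 180° + (-142.77°) = 37.23°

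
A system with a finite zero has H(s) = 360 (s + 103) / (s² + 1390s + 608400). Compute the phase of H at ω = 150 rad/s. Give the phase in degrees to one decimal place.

∠(j150 + 103) = arctan(150/103) = 55.52°
∠[(j150)² + 1390(j150) + 608400] = ∠[5.859e+05 + j2.085e+05] = 19.59°
∠H(j150) = 55.52° − 19.59° = 35.94°

35.9°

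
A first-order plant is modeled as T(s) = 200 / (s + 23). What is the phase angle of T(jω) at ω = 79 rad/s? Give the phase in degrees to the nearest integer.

∠(j79 + 23) = arctan(79/23) = 73.77°
∠T(j79) = −73.77° = -73.77°

-74°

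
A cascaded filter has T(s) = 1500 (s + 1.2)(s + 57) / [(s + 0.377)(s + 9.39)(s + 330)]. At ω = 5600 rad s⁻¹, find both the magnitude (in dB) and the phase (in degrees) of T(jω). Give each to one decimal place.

|T| = -11.5 dB, ∠T = -87.1°

|j5600 + 1.2| = √(5600² + 1.2²) = 5600
|j5600 + 57| = √(5600² + 57²) = 5600
|j5600 + 0.377| = √(5600² + 0.377²) = 5600
|j5600 + 9.39| = √(5600² + 9.39²) = 5600
|j5600 + 330| = √(5600² + 330²) = 5610
|T(j5600)| = 1500 × 5600 × 5600 / (5600 × 5600 × 5610) = 0.26741
20 log₁₀(0.26741) = -11.46 dB
∠(j5600 + 1.2) = arctan(5600/1.2) = 89.99°
∠(j5600 + 57) = arctan(5600/57) = 89.42°
∠(j5600 + 0.377) = arctan(5600/0.377) = 90.00°
∠(j5600 + 9.39) = arctan(5600/9.39) = 89.90°
∠(j5600 + 330) = arctan(5600/330) = 86.63°
∠T(j5600) = 89.99° + 89.42° − (90.00° + 89.90° + 86.63°) = -87.12°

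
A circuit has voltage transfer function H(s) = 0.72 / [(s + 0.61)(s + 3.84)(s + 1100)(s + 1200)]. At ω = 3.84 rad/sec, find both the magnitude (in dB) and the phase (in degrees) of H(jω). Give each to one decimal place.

|j3.84 + 0.61| = √(3.84² + 0.61²) = 3.888
|j3.84 + 3.84| = √(3.84² + 3.84²) = 5.431
|j3.84 + 1100| = √(3.84² + 1100²) = 1100
|j3.84 + 1200| = √(3.84² + 1200²) = 1200
|H(j3.84)| = 0.72 / (3.888 × 5.431 × 1100 × 1200) = 2.5832e-08
20 log₁₀(2.5832e-08) = -151.76 dB
∠(j3.84 + 0.61) = arctan(3.84/0.61) = 80.97°
∠(j3.84 + 3.84) = arctan(3.84/3.84) = 45.00°
∠(j3.84 + 1100) = arctan(3.84/1100) = 0.20°
∠(j3.84 + 1200) = arctan(3.84/1200) = 0.18°
∠H(j3.84) = − (80.97° + 45.00° + 0.20° + 0.18°) = -126.36°

|H| = -151.8 dB, ∠H = -126.4°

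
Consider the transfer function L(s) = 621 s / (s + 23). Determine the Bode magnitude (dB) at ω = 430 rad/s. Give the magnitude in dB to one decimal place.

55.8 dB

|j430| = 430
|j430 + 23| = √(430² + 23²) = 430.6
|L(j430)| = 621 × 430 / 430.6 = 620.11
20 log₁₀(620.11) = 55.85 dB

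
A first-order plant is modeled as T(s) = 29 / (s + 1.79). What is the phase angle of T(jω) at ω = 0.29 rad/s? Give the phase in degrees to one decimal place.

-9.2 deg

∠(j0.29 + 1.79) = arctan(0.29/1.79) = 9.20°
∠T(j0.29) = −9.20° = -9.20°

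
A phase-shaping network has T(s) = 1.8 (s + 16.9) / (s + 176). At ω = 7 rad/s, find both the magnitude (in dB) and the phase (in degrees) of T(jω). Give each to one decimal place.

|j7 + 16.9| = √(7² + 16.9²) = 18.29
|j7 + 176| = √(7² + 176²) = 176.1
|T(j7)| = 1.8 × 18.29 / 176.1 = 0.18693
20 log₁₀(0.18693) = -14.57 dB
∠(j7 + 16.9) = arctan(7/16.9) = 22.50°
∠(j7 + 176) = arctan(7/176) = 2.28°
∠T(j7) = 22.50° − 2.28° = 20.22°

|T| = -14.6 dB, ∠T = 20.2°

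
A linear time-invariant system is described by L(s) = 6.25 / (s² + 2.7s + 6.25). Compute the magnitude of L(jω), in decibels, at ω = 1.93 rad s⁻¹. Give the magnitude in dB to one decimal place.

0.7 dB

|(j1.93)² + 2.7(j1.93) + 6.25| = |2.5251 + j5.211| = 5.791
|L(j1.93)| = 6.25 / 5.791 = 1.0793
20 log₁₀(1.0793) = 0.66 dB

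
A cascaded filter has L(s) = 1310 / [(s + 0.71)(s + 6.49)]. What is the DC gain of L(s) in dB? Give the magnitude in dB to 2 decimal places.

L(0) = 1310 / (0.71 × 6.49) = 284.29
20 log₁₀(284.29) = 49.075 dB

49.08 dB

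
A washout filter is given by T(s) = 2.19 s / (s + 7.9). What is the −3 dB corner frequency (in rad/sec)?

7.9 rad/sec

For a single-pole high-pass, the −3 dB point is at the pole: ω = 7.9 rad/sec.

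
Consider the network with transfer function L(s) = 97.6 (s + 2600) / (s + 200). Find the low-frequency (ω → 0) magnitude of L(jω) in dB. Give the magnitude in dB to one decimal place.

62.1 dB

L(0) = 97.6 × 2600 / 200 = 1268.8
20 log₁₀(1268.8) = 62.07 dB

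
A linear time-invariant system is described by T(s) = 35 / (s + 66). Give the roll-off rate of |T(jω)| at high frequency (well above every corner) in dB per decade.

-20 dB/decade

With 0 zeros and 1 pole, the high-frequency asymptotic slope is 20 × (0 − 1) = -20 dB/decade.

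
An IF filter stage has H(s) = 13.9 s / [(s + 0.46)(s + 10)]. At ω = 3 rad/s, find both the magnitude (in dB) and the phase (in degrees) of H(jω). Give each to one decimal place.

|H| = 2.4 dB, ∠H = -8.0°

|j3| = 3
|j3 + 0.46| = √(3² + 0.46²) = 3.035
|j3 + 10| = √(3² + 10²) = 10.44
|H(j3)| = 13.9 × 3 / (3.035 × 10.44) = 1.316
20 log₁₀(1.316) = 2.39 dB
∠(j3) = 90.00°
∠(j3 + 0.46) = arctan(3/0.46) = 81.28°
∠(j3 + 10) = arctan(3/10) = 16.70°
∠H(j3) = 90.00° − (81.28° + 16.70°) = -7.98°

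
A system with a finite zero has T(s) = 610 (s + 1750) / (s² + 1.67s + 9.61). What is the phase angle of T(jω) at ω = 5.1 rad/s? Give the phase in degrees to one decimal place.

-152.4°

∠(j5.1 + 1750) = arctan(5.1/1750) = 0.17°
∠[(j5.1)² + 1.67(j5.1) + 9.61] = ∠[-16.4 + j8.517] = 152.56°
∠T(j5.1) = 0.17° − 152.56° = -152.39°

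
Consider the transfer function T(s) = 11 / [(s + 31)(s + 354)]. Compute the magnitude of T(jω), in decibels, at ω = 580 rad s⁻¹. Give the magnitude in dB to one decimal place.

|j580 + 31| = √(580² + 31²) = 580.8
|j580 + 354| = √(580² + 354²) = 679.5
|T(j580)| = 11 / (580.8 × 679.5) = 2.7871e-05
20 log₁₀(2.7871e-05) = -91.10 dB

-91.1 dB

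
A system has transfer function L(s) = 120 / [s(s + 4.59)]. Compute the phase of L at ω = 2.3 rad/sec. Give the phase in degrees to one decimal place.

-116.6°

∠(j2.3 + 4.59) = arctan(2.3/4.59) = 26.61°
∠(j2.3) = 90.00°
∠L(j2.3) = − (26.61° + 90.00°) = -116.61°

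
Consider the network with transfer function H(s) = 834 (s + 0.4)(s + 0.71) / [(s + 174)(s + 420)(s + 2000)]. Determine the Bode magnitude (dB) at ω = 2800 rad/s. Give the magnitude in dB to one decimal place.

-12.4 dB

|j2800 + 0.4| = √(2800² + 0.4²) = 2800
|j2800 + 0.71| = √(2800² + 0.71²) = 2800
|j2800 + 174| = √(2800² + 174²) = 2805
|j2800 + 420| = √(2800² + 420²) = 2831
|j2800 + 2000| = √(2800² + 2000²) = 3441
|H(j2800)| = 834 × 2800 × 2800 / (2805 × 2831 × 3441) = 0.23923
20 log₁₀(0.23923) = -12.42 dB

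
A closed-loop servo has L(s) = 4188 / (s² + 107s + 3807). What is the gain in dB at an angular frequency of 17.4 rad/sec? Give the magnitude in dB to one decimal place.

0.5 dB

|(j17.4)² + 107(j17.4) + 3807| = |3504.2 + j1861.8| = 3968
|L(j17.4)| = 4188 / 3968 = 1.0554
20 log₁₀(1.0554) = 0.47 dB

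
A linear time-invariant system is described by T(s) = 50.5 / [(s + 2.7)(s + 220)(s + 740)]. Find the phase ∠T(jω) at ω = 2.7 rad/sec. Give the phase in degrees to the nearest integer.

-46°

∠(j2.7 + 2.7) = arctan(2.7/2.7) = 45.00°
∠(j2.7 + 220) = arctan(2.7/220) = 0.70°
∠(j2.7 + 740) = arctan(2.7/740) = 0.21°
∠T(j2.7) = − (45.00° + 0.70° + 0.21°) = -45.91°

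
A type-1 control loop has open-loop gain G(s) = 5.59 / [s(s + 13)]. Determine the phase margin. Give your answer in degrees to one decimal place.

Gain crossover: |G(jω)| = 1 at ω ≈ 0.43 rad s⁻¹.
∠G(j0.43) = −90° − arctan(0.43/13) ≈ -91.89°
PM = 180° + (-91.89°) = 88.11°

88.1°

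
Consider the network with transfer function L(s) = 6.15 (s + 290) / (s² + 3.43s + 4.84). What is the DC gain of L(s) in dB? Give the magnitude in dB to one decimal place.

L(0) = 6.15 × 290 / 4.84 = 368.49
20 log₁₀(368.49) = 51.33 dB

51.3 dB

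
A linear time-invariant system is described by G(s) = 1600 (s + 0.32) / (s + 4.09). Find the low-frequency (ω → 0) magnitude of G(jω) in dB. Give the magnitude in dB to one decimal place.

42.0 dB

G(0) = 1600 × 0.32 / 4.09 = 125.18
20 log₁₀(125.18) = 41.95 dB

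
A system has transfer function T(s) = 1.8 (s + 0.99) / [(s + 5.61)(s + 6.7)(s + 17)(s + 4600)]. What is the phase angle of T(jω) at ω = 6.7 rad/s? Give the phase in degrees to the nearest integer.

∠(j6.7 + 0.99) = arctan(6.7/0.99) = 81.59°
∠(j6.7 + 5.61) = arctan(6.7/5.61) = 50.06°
∠(j6.7 + 6.7) = arctan(6.7/6.7) = 45.00°
∠(j6.7 + 17) = arctan(6.7/17) = 21.51°
∠(j6.7 + 4600) = arctan(6.7/4600) = 0.08°
∠T(j6.7) = 81.59° − (50.06° + 45.00° + 21.51° + 0.08°) = -35.06°

-35°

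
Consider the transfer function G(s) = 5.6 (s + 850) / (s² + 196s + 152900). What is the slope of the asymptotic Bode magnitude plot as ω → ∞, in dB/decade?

-20 dB/decade

With 1 zero and 2 poles, the high-frequency asymptotic slope is 20 × (1 − 2) = -20 dB/decade.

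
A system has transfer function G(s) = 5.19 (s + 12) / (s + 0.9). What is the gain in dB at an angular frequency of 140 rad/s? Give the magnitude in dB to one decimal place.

14.3 dB

|j140 + 12| = √(140² + 12²) = 140.5
|j140 + 0.9| = √(140² + 0.9²) = 140
|G(j140)| = 5.19 × 140.5 / 140 = 5.2089
20 log₁₀(5.2089) = 14.33 dB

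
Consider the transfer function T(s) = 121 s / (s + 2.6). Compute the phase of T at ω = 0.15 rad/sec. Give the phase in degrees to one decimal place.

∠(j0.15) = 90.00°
∠(j0.15 + 2.6) = arctan(0.15/2.6) = 3.30°
∠T(j0.15) = 90.00° − 3.30° = 86.70°

86.7°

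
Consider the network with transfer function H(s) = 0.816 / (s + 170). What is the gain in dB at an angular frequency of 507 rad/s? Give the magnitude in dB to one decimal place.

|j507 + 170| = √(507² + 170²) = 534.7
|H(j507)| = 0.816 / 534.7 = 0.001526
20 log₁₀(0.001526) = -56.33 dB

-56.3 dB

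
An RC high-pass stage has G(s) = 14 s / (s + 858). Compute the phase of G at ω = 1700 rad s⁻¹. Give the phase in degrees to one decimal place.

26.8 deg

∠(j1700) = 90.00°
∠(j1700 + 858) = arctan(1700/858) = 63.22°
∠G(j1700) = 90.00° − 63.22° = 26.78°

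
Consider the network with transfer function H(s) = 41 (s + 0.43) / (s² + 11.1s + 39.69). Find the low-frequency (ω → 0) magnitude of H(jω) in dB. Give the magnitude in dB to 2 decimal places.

-7.05 dB

H(0) = 41 × 0.43 / 39.69 = 0.44419
20 log₁₀(0.44419) = -7.049 dB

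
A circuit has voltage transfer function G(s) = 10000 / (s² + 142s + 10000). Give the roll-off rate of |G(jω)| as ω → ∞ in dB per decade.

-40 dB/decade

With 0 zeros and 2 poles, the high-frequency asymptotic slope is 20 × (0 − 2) = -40 dB/decade.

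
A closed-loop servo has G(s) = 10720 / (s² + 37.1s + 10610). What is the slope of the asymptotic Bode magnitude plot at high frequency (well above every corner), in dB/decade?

With 0 zeros and 2 poles, the high-frequency asymptotic slope is 20 × (0 − 2) = -40 dB/decade.

-40 dB/decade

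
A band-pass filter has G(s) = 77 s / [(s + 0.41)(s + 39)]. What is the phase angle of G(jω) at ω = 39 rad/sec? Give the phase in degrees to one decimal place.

-44.4°

∠(j39) = 90.00°
∠(j39 + 0.41) = arctan(39/0.41) = 89.40°
∠(j39 + 39) = arctan(39/39) = 45.00°
∠G(j39) = 90.00° − (89.40° + 45.00°) = -44.40°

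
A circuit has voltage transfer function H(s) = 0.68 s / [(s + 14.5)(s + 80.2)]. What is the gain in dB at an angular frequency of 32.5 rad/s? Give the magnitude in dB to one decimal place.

-42.9 dB

|j32.5| = 32.5
|j32.5 + 14.5| = √(32.5² + 14.5²) = 35.59
|j32.5 + 80.2| = √(32.5² + 80.2²) = 86.53
|H(j32.5)| = 0.68 × 32.5 / (35.59 × 86.53) = 0.0071763
20 log₁₀(0.0071763) = -42.88 dB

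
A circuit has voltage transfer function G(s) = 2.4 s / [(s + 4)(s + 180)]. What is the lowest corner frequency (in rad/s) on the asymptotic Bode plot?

4 rad/s

Break frequencies occur at each pole and zero magnitude: 4 rad/s, 180 rad/s.
The lowest is 4 rad/s.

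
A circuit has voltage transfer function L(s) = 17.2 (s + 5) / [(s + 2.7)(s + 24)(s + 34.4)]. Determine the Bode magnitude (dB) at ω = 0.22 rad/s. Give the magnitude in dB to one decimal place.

|j0.22 + 5| = √(0.22² + 5²) = 5.005
|j0.22 + 2.7| = √(0.22² + 2.7²) = 2.709
|j0.22 + 24| = √(0.22² + 24²) = 24
|j0.22 + 34.4| = √(0.22² + 34.4²) = 34.4
|L(j0.22)| = 17.2 × 5.005 / (2.709 × 24 × 34.4) = 0.038488
20 log₁₀(0.038488) = -28.29 dB

-28.3 dB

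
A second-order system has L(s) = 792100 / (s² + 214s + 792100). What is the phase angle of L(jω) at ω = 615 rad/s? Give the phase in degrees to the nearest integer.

-18°

∠[(j615)² + 214(j615) + 792100] = ∠[4.1388e+05 + j1.3161e+05] = 17.64°
∠L(j615) = −17.64° = -17.64°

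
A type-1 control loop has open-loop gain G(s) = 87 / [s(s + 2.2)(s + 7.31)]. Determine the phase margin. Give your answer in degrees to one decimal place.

14.3°

Gain crossover: |G(jω)| = 1 at ω ≈ 2.98 rad/s.
∠G(j2.98) = −90° − arctan(2.98/2.2) − arctan(2.98/7.31) ≈ -165.70°
PM = 180° + (-165.70°) = 14.30°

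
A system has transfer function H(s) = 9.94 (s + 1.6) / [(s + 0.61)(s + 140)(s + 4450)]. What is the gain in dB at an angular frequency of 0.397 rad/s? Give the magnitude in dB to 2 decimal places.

-88.84 dB

|j0.397 + 1.6| = √(0.397² + 1.6²) = 1.649
|j0.397 + 0.61| = √(0.397² + 0.61²) = 0.7278
|j0.397 + 140| = √(0.397² + 140²) = 140
|j0.397 + 4450| = √(0.397² + 4450²) = 4450
|H(j0.397)| = 9.94 × 1.649 / (0.7278 × 140 × 4450) = 3.6139e-05
20 log₁₀(3.6139e-05) = -88.841 dB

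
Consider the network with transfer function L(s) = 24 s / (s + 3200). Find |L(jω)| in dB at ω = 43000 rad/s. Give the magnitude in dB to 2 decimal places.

|j43000| = 4.3e+04
|j43000 + 3200| = √(43000² + 3200²) = 4.312e+04
|L(j43000)| = 24 × 4.3e+04 / 4.312e+04 = 23.934
20 log₁₀(23.934) = 27.580 dB

27.58 dB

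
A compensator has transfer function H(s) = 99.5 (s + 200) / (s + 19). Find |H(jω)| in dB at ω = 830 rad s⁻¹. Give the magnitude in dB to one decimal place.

|j830 + 200| = √(830² + 200²) = 853.8
|j830 + 19| = √(830² + 19²) = 830.2
|H(j830)| = 99.5 × 853.8 / 830.2 = 102.32
20 log₁₀(102.32) = 40.20 dB

40.2 dB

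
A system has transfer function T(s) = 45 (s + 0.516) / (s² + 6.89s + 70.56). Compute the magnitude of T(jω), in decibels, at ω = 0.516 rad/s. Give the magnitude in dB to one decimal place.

-6.6 dB

|j0.516 + 0.516| = √(0.516² + 0.516²) = 0.7297
|(j0.516)² + 6.89(j0.516) + 70.56| = |70.294 + j3.5552| = 70.38
|T(j0.516)| = 45 × 0.7297 / 70.38 = 0.46656
20 log₁₀(0.46656) = -6.62 dB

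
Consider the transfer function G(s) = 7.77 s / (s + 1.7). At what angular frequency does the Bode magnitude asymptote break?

1.7 rad/sec

The single real pole at s = −1.7 gives a corner at ω = 1.7 rad/sec.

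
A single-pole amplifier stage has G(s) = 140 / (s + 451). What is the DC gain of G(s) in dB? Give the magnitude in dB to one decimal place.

G(0) = 140 / 451 = 0.31042
20 log₁₀(0.31042) = -10.16 dB

-10.2 dB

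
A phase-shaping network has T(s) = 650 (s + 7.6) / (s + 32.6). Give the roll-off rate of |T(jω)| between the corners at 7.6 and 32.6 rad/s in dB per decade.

20 dB/decade

In this band the factors already past their corner are: zero at 7.6; net slope = 20 dB/decade.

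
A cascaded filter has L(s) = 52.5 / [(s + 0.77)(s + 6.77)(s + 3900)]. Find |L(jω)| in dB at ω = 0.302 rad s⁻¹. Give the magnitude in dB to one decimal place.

|j0.302 + 0.77| = √(0.302² + 0.77²) = 0.8271
|j0.302 + 6.77| = √(0.302² + 6.77²) = 6.777
|j0.302 + 3900| = √(0.302² + 3900²) = 3900
|L(j0.302)| = 52.5 / (0.8271 × 6.777 × 3900) = 0.0024017
20 log₁₀(0.0024017) = -52.39 dB

-52.4 dB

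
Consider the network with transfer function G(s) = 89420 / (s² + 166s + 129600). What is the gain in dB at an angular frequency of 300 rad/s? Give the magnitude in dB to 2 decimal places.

|(j300)² + 166(j300) + 129600| = |39600 + j49800| = 6.363e+04
|G(j300)| = 89420 / 6.363e+04 = 1.4054
20 log₁₀(1.4054) = 2.956 dB

2.96 dB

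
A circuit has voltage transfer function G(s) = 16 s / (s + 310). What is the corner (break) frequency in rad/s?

The single real pole at s = −310 gives a corner at ω = 310 rad/s.

310 rad/s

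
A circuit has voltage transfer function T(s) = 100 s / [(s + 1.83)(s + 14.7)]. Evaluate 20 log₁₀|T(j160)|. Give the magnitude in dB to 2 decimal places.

|j160| = 160
|j160 + 1.83| = √(160² + 1.83²) = 160
|j160 + 14.7| = √(160² + 14.7²) = 160.7
|T(j160)| = 100 × 160 / (160 × 160.7) = 0.62234
20 log₁₀(0.62234) = -4.119 dB

-4.12 dB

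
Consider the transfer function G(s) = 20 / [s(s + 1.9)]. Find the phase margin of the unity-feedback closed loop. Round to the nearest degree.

Gain crossover: |G(jω)| = 1 at ω ≈ 4.28 rad s⁻¹.
∠G(j4.28) = −90° − arctan(4.28/1.9) ≈ -156.04°
PM = 180° + (-156.04°) = 23.96°

24 deg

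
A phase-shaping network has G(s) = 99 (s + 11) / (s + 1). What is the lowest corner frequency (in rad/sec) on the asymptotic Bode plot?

Break frequencies occur at each pole and zero magnitude: 1 rad/sec, 11 rad/sec.
The lowest is 1 rad/sec.

1 rad/sec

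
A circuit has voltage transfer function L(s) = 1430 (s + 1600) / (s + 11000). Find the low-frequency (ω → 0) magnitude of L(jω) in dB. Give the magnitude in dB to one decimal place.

L(0) = 1430 × 1600 / 11000 = 208
20 log₁₀(208) = 46.36 dB

46.4 dB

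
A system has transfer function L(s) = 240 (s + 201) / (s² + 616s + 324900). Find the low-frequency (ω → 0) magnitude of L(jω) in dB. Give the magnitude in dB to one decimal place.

-16.6 dB

L(0) = 240 × 201 / 324900 = 0.14848
20 log₁₀(0.14848) = -16.57 dB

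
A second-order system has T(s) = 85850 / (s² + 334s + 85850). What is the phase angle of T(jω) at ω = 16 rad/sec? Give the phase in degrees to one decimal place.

∠[(j16)² + 334(j16) + 85850] = ∠[85594 + j5344] = 3.57°
∠T(j16) = −3.57° = -3.57°

-3.6 deg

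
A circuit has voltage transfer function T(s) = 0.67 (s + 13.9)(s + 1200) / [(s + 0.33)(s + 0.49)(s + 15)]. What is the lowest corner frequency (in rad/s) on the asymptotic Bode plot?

0.33 rad/s

Break frequencies occur at each pole and zero magnitude: 0.33 rad/s, 0.49 rad/s, 13.9 rad/s, 15 rad/s, 1200 rad/s.
The lowest is 0.33 rad/s.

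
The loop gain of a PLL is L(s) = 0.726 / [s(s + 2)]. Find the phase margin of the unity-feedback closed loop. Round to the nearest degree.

80°

Gain crossover: |L(jω)| = 1 at ω ≈ 0.357 rad/sec.
∠L(j0.357) = −90° − arctan(0.357/2) ≈ -100.13°
PM = 180° + (-100.13°) = 79.87°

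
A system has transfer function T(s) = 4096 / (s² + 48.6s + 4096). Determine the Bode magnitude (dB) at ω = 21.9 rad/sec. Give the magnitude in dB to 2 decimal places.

0.72 dB

|(j21.9)² + 48.6(j21.9) + 4096| = |3616.4 + j1064.3| = 3770
|T(j21.9)| = 4096 / 3770 = 1.0865
20 log₁₀(1.0865) = 0.721 dB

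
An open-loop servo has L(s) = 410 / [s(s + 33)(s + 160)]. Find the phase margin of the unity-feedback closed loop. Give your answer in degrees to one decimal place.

Gain crossover: |L(jω)| = 1 at ω ≈ 0.0777 rad/s.
∠L(j0.0777) = −90° − arctan(0.0777/33) − arctan(0.0777/160) ≈ -90.16°
PM = 180° + (-90.16°) = 89.84°

89.8 deg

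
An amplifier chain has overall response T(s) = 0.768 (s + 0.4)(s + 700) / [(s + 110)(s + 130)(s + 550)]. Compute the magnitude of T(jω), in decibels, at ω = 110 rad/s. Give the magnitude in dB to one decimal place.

-47.9 dB

|j110 + 0.4| = √(110² + 0.4²) = 110
|j110 + 700| = √(110² + 700²) = 708.6
|j110 + 110| = √(110² + 110²) = 155.6
|j110 + 130| = √(110² + 130²) = 170.3
|j110 + 550| = √(110² + 550²) = 560.9
|T(j110)| = 0.768 × 110 × 708.6 / (155.6 × 170.3 × 560.9) = 0.0040287
20 log₁₀(0.0040287) = -47.90 dB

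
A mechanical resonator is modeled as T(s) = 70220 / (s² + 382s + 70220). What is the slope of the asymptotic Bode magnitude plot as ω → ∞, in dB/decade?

-40 dB/decade

With 0 zeros and 2 poles, the high-frequency asymptotic slope is 20 × (0 − 2) = -40 dB/decade.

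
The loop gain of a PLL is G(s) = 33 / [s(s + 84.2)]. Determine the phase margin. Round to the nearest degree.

90 deg

Gain crossover: |G(jω)| = 1 at ω ≈ 0.392 rad/s.
∠G(j0.392) = −90° − arctan(0.392/84.2) ≈ -90.27°
PM = 180° + (-90.27°) = 89.73°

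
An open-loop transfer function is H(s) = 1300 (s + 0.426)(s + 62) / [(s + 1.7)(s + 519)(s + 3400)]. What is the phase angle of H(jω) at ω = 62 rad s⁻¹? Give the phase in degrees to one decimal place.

∠(j62 + 0.426) = arctan(62/0.426) = 89.61°
∠(j62 + 62) = arctan(62/62) = 45.00°
∠(j62 + 1.7) = arctan(62/1.7) = 88.43°
∠(j62 + 519) = arctan(62/519) = 6.81°
∠(j62 + 3400) = arctan(62/3400) = 1.04°
∠H(j62) = 89.61° + 45.00° − (88.43° + 6.81° + 1.04°) = 38.32°

38.3°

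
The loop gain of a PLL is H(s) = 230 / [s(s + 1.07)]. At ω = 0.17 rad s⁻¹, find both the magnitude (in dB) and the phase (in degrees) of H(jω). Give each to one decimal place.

|j0.17 + 1.07| = √(0.17² + 1.07²) = 1.083
|j0.17| = 0.17
|H(j0.17)| = 230 / (1.083 × 0.17) = 1248.8
20 log₁₀(1248.8) = 61.93 dB
∠(j0.17 + 1.07) = arctan(0.17/1.07) = 9.03°
∠(j0.17) = 90.00°
∠H(j0.17) = − (9.03° + 90.00°) = -99.03°

|H| = 61.9 dB, ∠H = -99.0°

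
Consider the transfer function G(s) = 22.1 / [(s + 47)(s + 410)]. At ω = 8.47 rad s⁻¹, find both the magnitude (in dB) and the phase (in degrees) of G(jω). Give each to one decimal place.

|G| = -59.0 dB, ∠G = -11.4°

|j8.47 + 47| = √(8.47² + 47²) = 47.76
|j8.47 + 410| = √(8.47² + 410²) = 410.1
|G(j8.47)| = 22.1 / (47.76 × 410.1) = 0.0011284
20 log₁₀(0.0011284) = -58.95 dB
∠(j8.47 + 47) = arctan(8.47/47) = 10.22°
∠(j8.47 + 410) = arctan(8.47/410) = 1.18°
∠G(j8.47) = − (10.22° + 1.18°) = -11.40°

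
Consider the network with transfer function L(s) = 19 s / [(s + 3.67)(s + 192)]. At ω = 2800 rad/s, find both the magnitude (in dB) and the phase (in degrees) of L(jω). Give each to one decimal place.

|j2800| = 2800
|j2800 + 3.67| = √(2800² + 3.67²) = 2800
|j2800 + 192| = √(2800² + 192²) = 2807
|L(j2800)| = 19 × 2800 / (2800 × 2807) = 0.0067698
20 log₁₀(0.0067698) = -43.39 dB
∠(j2800) = 90.00°
∠(j2800 + 3.67) = arctan(2800/3.67) = 89.92°
∠(j2800 + 192) = arctan(2800/192) = 86.08°
∠L(j2800) = 90.00° − (89.92° + 86.08°) = -86.00°

|L| = -43.4 dB, ∠L = -86.0 deg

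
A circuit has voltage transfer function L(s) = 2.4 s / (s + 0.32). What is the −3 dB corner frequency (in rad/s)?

For a single-pole high-pass, the −3 dB point is at the pole: ω = 0.32 rad/s.

0.32 rad/s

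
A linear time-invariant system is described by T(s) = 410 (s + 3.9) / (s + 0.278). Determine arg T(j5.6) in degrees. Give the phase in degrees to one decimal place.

-32.0 deg

∠(j5.6 + 3.9) = arctan(5.6/3.9) = 55.15°
∠(j5.6 + 0.278) = arctan(5.6/0.278) = 87.16°
∠T(j5.6) = 55.15° − 87.16° = -32.01°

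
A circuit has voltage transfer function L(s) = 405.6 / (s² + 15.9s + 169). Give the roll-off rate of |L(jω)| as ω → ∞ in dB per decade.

-40 dB/decade

With 0 zeros and 2 poles, the high-frequency asymptotic slope is 20 × (0 − 2) = -40 dB/decade.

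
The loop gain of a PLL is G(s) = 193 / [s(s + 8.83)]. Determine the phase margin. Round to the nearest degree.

35°

Gain crossover: |G(jω)| = 1 at ω ≈ 12.6 rad/sec.
∠G(j12.6) = −90° − arctan(12.6/8.83) ≈ -144.91°
PM = 180° + (-144.91°) = 35.09°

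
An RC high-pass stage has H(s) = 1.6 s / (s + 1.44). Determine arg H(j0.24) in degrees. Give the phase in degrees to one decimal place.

80.5°

∠(j0.24) = 90.00°
∠(j0.24 + 1.44) = arctan(0.24/1.44) = 9.46°
∠H(j0.24) = 90.00° − 9.46° = 80.54°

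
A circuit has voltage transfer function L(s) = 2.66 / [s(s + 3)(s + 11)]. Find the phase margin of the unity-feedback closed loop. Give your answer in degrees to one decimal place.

88.0 deg

Gain crossover: |L(jω)| = 1 at ω ≈ 0.0806 rad/s.
∠L(j0.0806) = −90° − arctan(0.0806/3) − arctan(0.0806/11) ≈ -91.96°
PM = 180° + (-91.96°) = 88.04°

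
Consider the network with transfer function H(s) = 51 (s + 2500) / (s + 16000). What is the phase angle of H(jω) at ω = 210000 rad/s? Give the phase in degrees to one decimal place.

3.7°

∠(j210000 + 2500) = arctan(210000/2500) = 89.32°
∠(j210000 + 16000) = arctan(210000/16000) = 85.64°
∠H(j210000) = 89.32° − 85.64° = 3.67°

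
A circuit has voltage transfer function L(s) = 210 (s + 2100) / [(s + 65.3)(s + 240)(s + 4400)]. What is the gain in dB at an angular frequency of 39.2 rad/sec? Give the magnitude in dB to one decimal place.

|j39.2 + 2100| = √(39.2² + 2100²) = 2100
|j39.2 + 65.3| = √(39.2² + 65.3²) = 76.16
|j39.2 + 240| = √(39.2² + 240²) = 243.2
|j39.2 + 4400| = √(39.2² + 4400²) = 4400
|L(j39.2)| = 210 × 2100 / (76.16 × 243.2 × 4400) = 0.0054122
20 log₁₀(0.0054122) = -45.33 dB

-45.3 dB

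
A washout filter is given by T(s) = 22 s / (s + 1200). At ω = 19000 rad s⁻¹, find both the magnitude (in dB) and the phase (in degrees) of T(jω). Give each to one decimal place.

|j19000| = 1.9e+04
|j19000 + 1200| = √(19000² + 1200²) = 1.904e+04
|T(j19000)| = 22 × 1.9e+04 / 1.904e+04 = 21.956
20 log₁₀(21.956) = 26.83 dB
∠(j19000) = 90.00°
∠(j19000 + 1200) = arctan(19000/1200) = 86.39°
∠T(j19000) = 90.00° − 86.39° = 3.61°

|T| = 26.8 dB, ∠T = 3.6°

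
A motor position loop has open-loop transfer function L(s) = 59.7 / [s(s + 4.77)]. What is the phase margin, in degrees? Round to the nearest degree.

34°

Gain crossover: |L(jω)| = 1 at ω ≈ 7.03 rad s⁻¹.
∠L(j7.03) = −90° − arctan(7.03/4.77) ≈ -145.84°
PM = 180° + (-145.84°) = 34.16°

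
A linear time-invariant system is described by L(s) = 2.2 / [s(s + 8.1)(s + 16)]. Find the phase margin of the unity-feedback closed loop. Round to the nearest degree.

90 deg

Gain crossover: |L(jω)| = 1 at ω ≈ 0.017 rad/s.
∠L(j0.017) = −90° − arctan(0.017/8.1) − arctan(0.017/16) ≈ -90.18°
PM = 180° + (-90.18°) = 89.82°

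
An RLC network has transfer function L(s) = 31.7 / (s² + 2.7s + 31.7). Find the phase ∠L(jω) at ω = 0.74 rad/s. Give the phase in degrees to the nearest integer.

∠[(j0.74)² + 2.7(j0.74) + 31.7] = ∠[31.152 + j1.998] = 3.67°
∠L(j0.74) = −3.67° = -3.67°

-4°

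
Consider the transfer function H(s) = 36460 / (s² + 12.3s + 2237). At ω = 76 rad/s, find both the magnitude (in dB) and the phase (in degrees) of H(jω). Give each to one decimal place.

|(j76)² + 12.3(j76) + 2237| = |-3539 + j934.8| = 3660
|H(j76)| = 36460 / 3660 = 9.9607
20 log₁₀(9.9607) = 19.97 dB
∠[(j76)² + 12.3(j76) + 2237] = ∠[-3539 + j934.8] = 165.20°
∠H(j76) = −165.20° = -165.20°

|H| = 20.0 dB, ∠H = -165.2 deg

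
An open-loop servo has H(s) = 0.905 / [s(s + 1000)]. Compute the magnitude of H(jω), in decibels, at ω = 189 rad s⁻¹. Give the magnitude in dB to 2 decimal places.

|j189 + 1000| = √(189² + 1000²) = 1018
|j189| = 189
|H(j189)| = 0.905 / (1018 × 189) = 4.7051e-06
20 log₁₀(4.7051e-06) = -106.549 dB

-106.55 dB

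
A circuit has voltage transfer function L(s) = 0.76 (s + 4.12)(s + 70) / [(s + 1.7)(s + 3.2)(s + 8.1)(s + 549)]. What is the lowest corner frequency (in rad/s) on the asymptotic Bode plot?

Break frequencies occur at each pole and zero magnitude: 1.7 rad/s, 3.2 rad/s, 4.12 rad/s, 8.1 rad/s, 70 rad/s, 549 rad/s.
The lowest is 1.7 rad/s.

1.7 rad/s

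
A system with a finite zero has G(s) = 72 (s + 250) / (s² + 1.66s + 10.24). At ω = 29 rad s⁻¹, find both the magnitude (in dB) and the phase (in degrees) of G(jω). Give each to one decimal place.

|G| = 26.8 dB, ∠G = -170.1°

|j29 + 250| = √(29² + 250²) = 251.7
|(j29)² + 1.66(j29) + 10.24| = |-830.76 + j48.14| = 832.2
|G(j29)| = 72 × 251.7 / 832.2 = 21.776
20 log₁₀(21.776) = 26.76 dB
∠(j29 + 250) = arctan(29/250) = 6.62°
∠[(j29)² + 1.66(j29) + 10.24] = ∠[-830.76 + j48.14] = 176.68°
∠G(j29) = 6.62° − 176.68° = -170.07°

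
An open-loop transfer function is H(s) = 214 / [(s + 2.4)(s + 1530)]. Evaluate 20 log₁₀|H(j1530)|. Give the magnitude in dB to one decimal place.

-83.8 dB

|j1530 + 2.4| = √(1530² + 2.4²) = 1530
|j1530 + 1530| = √(1530² + 1530²) = 2164
|H(j1530)| = 214 / (1530 × 2164) = 6.4642e-05
20 log₁₀(6.4642e-05) = -83.79 dB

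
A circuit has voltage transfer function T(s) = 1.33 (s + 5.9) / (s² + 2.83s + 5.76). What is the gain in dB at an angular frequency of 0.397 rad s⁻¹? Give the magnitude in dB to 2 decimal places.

|j0.397 + 5.9| = √(0.397² + 5.9²) = 5.913
|(j0.397)² + 2.83(j0.397) + 5.76| = |5.6024 + j1.1235| = 5.714
|T(j0.397)| = 1.33 × 5.913 / 5.714 = 1.3764
20 log₁₀(1.3764) = 2.775 dB

2.77 dB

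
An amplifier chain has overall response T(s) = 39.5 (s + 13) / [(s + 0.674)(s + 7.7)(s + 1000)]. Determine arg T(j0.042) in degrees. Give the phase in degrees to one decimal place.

∠(j0.042 + 13) = arctan(0.042/13) = 0.19°
∠(j0.042 + 0.674) = arctan(0.042/0.674) = 3.57°
∠(j0.042 + 7.7) = arctan(0.042/7.7) = 0.31°
∠(j0.042 + 1000) = arctan(0.042/1000) = 0.00°
∠T(j0.042) = 0.19° − (3.57° + 0.31° + 0.00°) = -3.70°

-3.7 deg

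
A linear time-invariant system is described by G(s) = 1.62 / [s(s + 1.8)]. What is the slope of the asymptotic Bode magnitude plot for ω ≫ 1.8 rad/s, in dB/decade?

With 0 zeros and 2 poles, the high-frequency asymptotic slope is 20 × (0 − 2) = -40 dB/decade.

-40 dB/decade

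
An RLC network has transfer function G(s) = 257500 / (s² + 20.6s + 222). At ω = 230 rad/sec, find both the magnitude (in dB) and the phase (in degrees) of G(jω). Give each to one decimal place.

|(j230)² + 20.6(j230) + 222| = |-52678 + j4738| = 5.289e+04
|G(j230)| = 257500 / 5.289e+04 = 4.8685
20 log₁₀(4.8685) = 13.75 dB
∠[(j230)² + 20.6(j230) + 222] = ∠[-52678 + j4738] = 174.86°
∠G(j230) = −174.86° = -174.86°

|G| = 13.7 dB, ∠G = -174.9°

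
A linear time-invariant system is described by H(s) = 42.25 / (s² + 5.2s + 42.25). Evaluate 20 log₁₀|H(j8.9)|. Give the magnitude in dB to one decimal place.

-2.9 dB

|(j8.9)² + 5.2(j8.9) + 42.25| = |-36.96 + j46.28| = 59.23
|H(j8.9)| = 42.25 / 59.23 = 0.71335
20 log₁₀(0.71335) = -2.93 dB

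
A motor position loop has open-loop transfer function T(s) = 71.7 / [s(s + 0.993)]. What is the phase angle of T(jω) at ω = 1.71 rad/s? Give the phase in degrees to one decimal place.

-149.9°

∠(j1.71 + 0.993) = arctan(1.71/0.993) = 59.86°
∠(j1.71) = 90.00°
∠T(j1.71) = − (59.86° + 90.00°) = -149.86°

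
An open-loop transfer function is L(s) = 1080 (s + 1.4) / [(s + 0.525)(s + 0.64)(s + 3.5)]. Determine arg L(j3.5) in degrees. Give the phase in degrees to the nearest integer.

∠(j3.5 + 1.4) = arctan(3.5/1.4) = 68.20°
∠(j3.5 + 0.525) = arctan(3.5/0.525) = 81.47°
∠(j3.5 + 0.64) = arctan(3.5/0.64) = 79.64°
∠(j3.5 + 3.5) = arctan(3.5/3.5) = 45.00°
∠L(j3.5) = 68.20° − (81.47° + 79.64° + 45.00°) = -137.91°

-138°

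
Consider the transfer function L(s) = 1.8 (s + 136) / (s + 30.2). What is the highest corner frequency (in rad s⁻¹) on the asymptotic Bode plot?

136 rad s⁻¹

Break frequencies occur at each pole and zero magnitude: 30.2 rad s⁻¹, 136 rad s⁻¹.
The highest is 136 rad s⁻¹.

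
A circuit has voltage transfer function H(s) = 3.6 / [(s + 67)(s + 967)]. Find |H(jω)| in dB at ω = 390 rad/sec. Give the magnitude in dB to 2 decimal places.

-101.18 dB

|j390 + 67| = √(390² + 67²) = 395.7
|j390 + 967| = √(390² + 967²) = 1043
|H(j390)| = 3.6 / (395.7 × 1043) = 8.7251e-06
20 log₁₀(8.7251e-06) = -101.185 dB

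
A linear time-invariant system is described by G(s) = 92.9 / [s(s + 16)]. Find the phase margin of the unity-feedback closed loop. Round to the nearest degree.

71 deg

Gain crossover: |G(jω)| = 1 at ω ≈ 5.49 rad/s.
∠G(j5.49) = −90° − arctan(5.49/16) ≈ -108.94°
PM = 180° + (-108.94°) = 71.06°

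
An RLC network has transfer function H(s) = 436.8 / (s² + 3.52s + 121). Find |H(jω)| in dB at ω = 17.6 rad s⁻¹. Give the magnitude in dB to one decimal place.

|(j17.6)² + 3.52(j17.6) + 121| = |-188.76 + j61.952| = 198.7
|H(j17.6)| = 436.8 / 198.7 = 2.1987
20 log₁₀(2.1987) = 6.84 dB

6.8 dB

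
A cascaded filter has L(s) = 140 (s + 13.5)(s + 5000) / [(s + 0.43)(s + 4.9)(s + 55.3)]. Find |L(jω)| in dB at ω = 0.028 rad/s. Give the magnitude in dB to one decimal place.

|j0.028 + 13.5| = √(0.028² + 13.5²) = 13.5
|j0.028 + 5000| = √(0.028² + 5000²) = 5000
|j0.028 + 0.43| = √(0.028² + 0.43²) = 0.4309
|j0.028 + 4.9| = √(0.028² + 4.9²) = 4.9
|j0.028 + 55.3| = √(0.028² + 55.3²) = 55.3
|L(j0.028)| = 140 × 13.5 × 5000 / (0.4309 × 4.9 × 55.3) = 80931
20 log₁₀(80931) = 98.16 dB

98.2 dB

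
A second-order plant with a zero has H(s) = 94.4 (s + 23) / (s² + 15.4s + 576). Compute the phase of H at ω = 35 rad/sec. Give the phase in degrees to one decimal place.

∠(j35 + 23) = arctan(35/23) = 56.69°
∠[(j35)² + 15.4(j35) + 576] = ∠[-649 + j539] = 140.29°
∠H(j35) = 56.69° − 140.29° = -83.60°

-83.6°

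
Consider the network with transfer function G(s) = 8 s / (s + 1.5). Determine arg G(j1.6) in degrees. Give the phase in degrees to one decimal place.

∠(j1.6) = 90.00°
∠(j1.6 + 1.5) = arctan(1.6/1.5) = 46.85°
∠G(j1.6) = 90.00° − 46.85° = 43.15°

43.2°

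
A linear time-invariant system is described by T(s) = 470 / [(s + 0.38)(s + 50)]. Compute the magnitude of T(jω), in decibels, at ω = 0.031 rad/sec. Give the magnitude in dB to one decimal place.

27.8 dB

|j0.031 + 0.38| = √(0.031² + 0.38²) = 0.3813
|j0.031 + 50| = √(0.031² + 50²) = 50
|T(j0.031)| = 470 / (0.3813 × 50) = 24.655
20 log₁₀(24.655) = 27.84 dB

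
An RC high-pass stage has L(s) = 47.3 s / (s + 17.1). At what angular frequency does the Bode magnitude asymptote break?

17.1 rad/sec

The single real pole at s = −17.1 gives a corner at ω = 17.1 rad/sec.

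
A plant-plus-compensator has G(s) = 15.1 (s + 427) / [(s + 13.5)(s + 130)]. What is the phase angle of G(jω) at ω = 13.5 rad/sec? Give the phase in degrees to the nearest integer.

∠(j13.5 + 427) = arctan(13.5/427) = 1.81°
∠(j13.5 + 13.5) = arctan(13.5/13.5) = 45.00°
∠(j13.5 + 130) = arctan(13.5/130) = 5.93°
∠G(j13.5) = 1.81° − (45.00° + 5.93°) = -49.12°

-49°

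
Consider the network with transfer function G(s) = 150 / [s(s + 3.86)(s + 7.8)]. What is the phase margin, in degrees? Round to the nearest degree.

25°

Gain crossover: |G(jω)| = 1 at ω ≈ 3.42 rad/sec.
∠G(j3.42) = −90° − arctan(3.42/3.86) − arctan(3.42/7.8) ≈ -155.17°
PM = 180° + (-155.17°) = 24.83°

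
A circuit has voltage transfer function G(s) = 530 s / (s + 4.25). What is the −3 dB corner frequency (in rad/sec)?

4.25 rad/sec

For a single-pole high-pass, the −3 dB point is at the pole: ω = 4.25 rad/sec.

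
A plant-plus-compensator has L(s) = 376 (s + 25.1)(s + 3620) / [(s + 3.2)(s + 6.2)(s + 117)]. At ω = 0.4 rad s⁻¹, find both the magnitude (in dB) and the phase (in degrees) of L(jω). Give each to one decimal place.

|L| = 83.3 dB, ∠L = -10.1°

|j0.4 + 25.1| = √(0.4² + 25.1²) = 25.1
|j0.4 + 3620| = √(0.4² + 3620²) = 3620
|j0.4 + 3.2| = √(0.4² + 3.2²) = 3.225
|j0.4 + 6.2| = √(0.4² + 6.2²) = 6.213
|j0.4 + 117| = √(0.4² + 117²) = 117
|L(j0.4)| = 376 × 25.1 × 3620 / (3.225 × 6.213 × 117) = 14576
20 log₁₀(14576) = 83.27 dB
∠(j0.4 + 25.1) = arctan(0.4/25.1) = 0.91°
∠(j0.4 + 3620) = arctan(0.4/3620) = 0.01°
∠(j0.4 + 3.2) = arctan(0.4/3.2) = 7.13°
∠(j0.4 + 6.2) = arctan(0.4/6.2) = 3.69°
∠(j0.4 + 117) = arctan(0.4/117) = 0.20°
∠L(j0.4) = 0.91° + 0.01° − (7.13° + 3.69° + 0.20°) = -10.09°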